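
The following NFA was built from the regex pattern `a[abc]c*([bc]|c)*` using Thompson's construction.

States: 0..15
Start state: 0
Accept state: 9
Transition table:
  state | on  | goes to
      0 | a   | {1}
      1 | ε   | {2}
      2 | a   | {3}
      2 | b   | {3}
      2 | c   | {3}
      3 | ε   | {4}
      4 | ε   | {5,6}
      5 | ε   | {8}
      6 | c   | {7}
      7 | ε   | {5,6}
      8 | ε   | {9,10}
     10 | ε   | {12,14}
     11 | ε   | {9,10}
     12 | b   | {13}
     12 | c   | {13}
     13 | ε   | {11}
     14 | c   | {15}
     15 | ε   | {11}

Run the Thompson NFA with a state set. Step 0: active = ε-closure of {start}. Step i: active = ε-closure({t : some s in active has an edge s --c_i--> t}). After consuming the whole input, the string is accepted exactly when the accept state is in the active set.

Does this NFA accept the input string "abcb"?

Answer: ACCEPT

Trace:
start: ε-closure({0}) = {0}
'a' @ 1: {1,2}
'b' @ 2: {3,4,5,6,8,9,10,12,14}  (accept∈set)
'c' @ 3: {5,6,7,8,9,10,11,12,13,14,15}  (accept∈set)
'b' @ 4: {9,10,11,12,13,14}  (accept∈set)
after full input: {9,10,11,12,13,14}  (accept=9 in)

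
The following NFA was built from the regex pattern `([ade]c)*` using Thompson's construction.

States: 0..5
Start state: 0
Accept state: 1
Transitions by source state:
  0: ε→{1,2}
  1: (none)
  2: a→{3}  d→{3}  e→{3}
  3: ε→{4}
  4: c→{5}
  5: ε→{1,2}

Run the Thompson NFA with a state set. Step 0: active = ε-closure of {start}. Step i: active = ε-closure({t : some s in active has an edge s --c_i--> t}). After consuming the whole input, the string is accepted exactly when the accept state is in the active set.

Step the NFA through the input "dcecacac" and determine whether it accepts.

start: ε-closure({0}) = {0,1,2}
'd' @ 1: {3,4}
'c' @ 2: {1,2,5}  ✓accept
'e' @ 3: {3,4}
'c' @ 4: {1,2,5}  ✓accept
'a' @ 5: {3,4}
'c' @ 6: {1,2,5}  ✓accept
'a' @ 7: {3,4}
'c' @ 8: {1,2,5}  ✓accept
end set {1,2,5} — state 1 in

Answer: ACCEPT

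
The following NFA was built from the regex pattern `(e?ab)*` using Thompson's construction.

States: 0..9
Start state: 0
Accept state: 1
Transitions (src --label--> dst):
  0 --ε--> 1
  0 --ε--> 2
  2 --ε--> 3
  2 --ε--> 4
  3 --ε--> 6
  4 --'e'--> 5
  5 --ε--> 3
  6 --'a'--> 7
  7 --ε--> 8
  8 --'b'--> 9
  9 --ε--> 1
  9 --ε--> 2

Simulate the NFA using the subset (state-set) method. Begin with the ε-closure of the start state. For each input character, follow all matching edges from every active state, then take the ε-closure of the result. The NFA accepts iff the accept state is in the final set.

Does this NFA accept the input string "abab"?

initial (ε-close {0}): {0,1,2,3,4,6}
'a' @ 1: {7,8}
'b' @ 2: {1,2,3,4,6,9}  ✓accept
'a' @ 3: {7,8}
'b' @ 4: {1,2,3,4,6,9}  ✓accept
final: {1,2,3,4,6,9}; accept 1 in set

Answer: ACCEPT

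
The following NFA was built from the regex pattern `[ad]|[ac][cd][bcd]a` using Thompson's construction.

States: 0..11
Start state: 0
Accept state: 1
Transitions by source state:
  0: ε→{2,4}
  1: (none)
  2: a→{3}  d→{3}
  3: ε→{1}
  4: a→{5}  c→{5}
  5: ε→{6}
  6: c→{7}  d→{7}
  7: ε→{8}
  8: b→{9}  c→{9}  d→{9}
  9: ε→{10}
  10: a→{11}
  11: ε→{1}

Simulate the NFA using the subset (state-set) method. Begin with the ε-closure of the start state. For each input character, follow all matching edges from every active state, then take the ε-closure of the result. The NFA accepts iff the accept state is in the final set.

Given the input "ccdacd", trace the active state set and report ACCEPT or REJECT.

Answer: REJECT

Trace:
S₀ = ε-closure({0}) = {0,2,4}
'c' @ 1: {5,6}
'c' @ 2: {7,8}
'd' @ 3: {9,10}
'a' @ 4: {1,11}  [accepting]
'c' @ 5: {}  — no active states
rest 'd' ignored (set empty)
after full input: {}  (accept=1 not in)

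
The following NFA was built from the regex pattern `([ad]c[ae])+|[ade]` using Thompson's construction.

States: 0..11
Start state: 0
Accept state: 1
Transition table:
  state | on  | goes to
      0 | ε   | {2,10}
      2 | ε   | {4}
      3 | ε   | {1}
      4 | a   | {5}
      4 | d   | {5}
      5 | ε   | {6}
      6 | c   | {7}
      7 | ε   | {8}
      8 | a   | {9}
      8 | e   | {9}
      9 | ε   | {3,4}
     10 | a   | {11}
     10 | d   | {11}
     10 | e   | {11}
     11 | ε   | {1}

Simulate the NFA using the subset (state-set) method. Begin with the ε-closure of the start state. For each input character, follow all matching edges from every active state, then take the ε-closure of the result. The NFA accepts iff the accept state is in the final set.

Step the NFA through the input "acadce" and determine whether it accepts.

initial (ε-close {0}): {0,2,4,10}
'a' @ 1: {1,5,6,11}  [accepting]
'c' @ 2: {7,8}
'a' @ 3: {1,3,4,9}  [accepting]
'd' @ 4: {5,6}
'c' @ 5: {7,8}
'e' @ 6: {1,3,4,9}  [accepting]
end set {1,3,4,9} — state 1 in

Answer: ACCEPT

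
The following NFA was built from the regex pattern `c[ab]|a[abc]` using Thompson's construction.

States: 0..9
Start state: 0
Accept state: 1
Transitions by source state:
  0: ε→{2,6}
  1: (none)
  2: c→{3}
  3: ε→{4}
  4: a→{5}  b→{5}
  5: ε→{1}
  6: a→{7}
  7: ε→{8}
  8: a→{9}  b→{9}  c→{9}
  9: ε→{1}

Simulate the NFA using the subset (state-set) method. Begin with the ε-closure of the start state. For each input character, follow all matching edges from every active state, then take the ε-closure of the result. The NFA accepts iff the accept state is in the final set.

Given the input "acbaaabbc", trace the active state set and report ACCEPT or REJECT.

Answer: REJECT

Steps:
initial (ε-close {0}): {0,2,6}
'a' @ 1: {7,8}
'c' @ 2: {1,9}  (accept∈set)
'b' @ 3: {}  — state set empty
rest 'aaabbc' ignored (set empty)
after full input: {}  (accept=1 not in)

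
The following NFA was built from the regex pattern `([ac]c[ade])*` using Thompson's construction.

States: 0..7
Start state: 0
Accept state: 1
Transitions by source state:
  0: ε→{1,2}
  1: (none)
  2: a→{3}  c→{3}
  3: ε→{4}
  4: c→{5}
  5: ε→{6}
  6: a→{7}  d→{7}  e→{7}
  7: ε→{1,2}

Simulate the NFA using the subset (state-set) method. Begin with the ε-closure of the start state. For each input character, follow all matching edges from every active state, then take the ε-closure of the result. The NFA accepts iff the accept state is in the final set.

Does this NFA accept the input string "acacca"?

Answer: ACCEPT

Trace:
S₀ = ε-closure({0}) = {0,1,2}
'a' @ 1: {3,4}
'c' @ 2: {5,6}
'a' @ 3: {1,2,7}  (accept∈set)
'c' @ 4: {3,4}
'c' @ 5: {5,6}
'a' @ 6: {1,2,7}  (accept∈set)
final: {1,2,7}; accept 1 in set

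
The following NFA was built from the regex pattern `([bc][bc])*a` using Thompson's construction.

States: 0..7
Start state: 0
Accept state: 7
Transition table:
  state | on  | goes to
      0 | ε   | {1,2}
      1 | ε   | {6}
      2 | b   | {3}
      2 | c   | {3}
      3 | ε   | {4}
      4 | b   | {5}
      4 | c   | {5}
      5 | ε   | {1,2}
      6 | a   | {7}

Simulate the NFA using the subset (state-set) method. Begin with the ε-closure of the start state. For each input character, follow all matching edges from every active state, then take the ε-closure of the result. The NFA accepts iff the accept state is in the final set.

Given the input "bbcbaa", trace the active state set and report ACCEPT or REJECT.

Answer: REJECT

Trace:
initial (ε-close {0}): {0,1,2,6}
'b' @ 1: {3,4}
'b' @ 2: {1,2,5,6}
'c' @ 3: {3,4}
'b' @ 4: {1,2,5,6}
'a' @ 5: {7}  [accepting]
'a' @ 6: {}  — dead — no transitions
after full input: {}  (accept=7 not in)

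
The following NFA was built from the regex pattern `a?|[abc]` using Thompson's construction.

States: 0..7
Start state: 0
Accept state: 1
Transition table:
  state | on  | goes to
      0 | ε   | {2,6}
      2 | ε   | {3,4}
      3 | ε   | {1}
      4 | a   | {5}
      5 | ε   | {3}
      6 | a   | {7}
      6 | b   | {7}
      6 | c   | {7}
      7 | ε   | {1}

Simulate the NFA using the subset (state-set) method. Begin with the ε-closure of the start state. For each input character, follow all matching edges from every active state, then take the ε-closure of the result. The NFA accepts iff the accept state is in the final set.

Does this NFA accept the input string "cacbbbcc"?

S₀ = ε-closure({0}) = {0,1,2,3,4,6}
'c' @ 1: {1,7}  (accept∈set)
'a' @ 2: {}  — state set empty
rest 'cbbbcc' ignored (set empty)
final: {}; accept 1 not in set

Answer: REJECT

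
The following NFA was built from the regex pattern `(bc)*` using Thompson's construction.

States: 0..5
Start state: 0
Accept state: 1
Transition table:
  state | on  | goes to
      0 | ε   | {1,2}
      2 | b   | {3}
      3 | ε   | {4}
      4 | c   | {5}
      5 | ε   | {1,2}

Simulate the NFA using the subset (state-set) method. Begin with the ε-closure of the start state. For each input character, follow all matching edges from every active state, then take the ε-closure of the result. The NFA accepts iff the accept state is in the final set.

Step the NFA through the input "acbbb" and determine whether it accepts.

Answer: REJECT

Trace:
S₀ = ε-closure({0}) = {0,1,2}
'a' @ 1: {}  — dead — no transitions
rest 'cbbb' ignored (set empty)
final: {}; accept 1 not in set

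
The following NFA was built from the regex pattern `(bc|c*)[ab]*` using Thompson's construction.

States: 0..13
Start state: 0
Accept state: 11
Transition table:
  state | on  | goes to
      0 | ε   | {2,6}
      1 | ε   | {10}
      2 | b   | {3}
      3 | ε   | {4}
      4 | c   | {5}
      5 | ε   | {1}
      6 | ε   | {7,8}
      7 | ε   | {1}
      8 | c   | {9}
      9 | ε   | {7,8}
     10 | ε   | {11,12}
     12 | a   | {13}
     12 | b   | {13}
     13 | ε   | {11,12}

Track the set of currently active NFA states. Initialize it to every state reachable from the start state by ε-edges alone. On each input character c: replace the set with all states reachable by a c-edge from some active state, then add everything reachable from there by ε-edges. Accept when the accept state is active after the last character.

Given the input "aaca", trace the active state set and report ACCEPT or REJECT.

Answer: REJECT

Steps:
start: ε-closure({0}) = {0,1,2,6,7,8,10,11,12}
'a' @ 1: {11,12,13}  ✓accept
'a' @ 2: {11,12,13}  ✓accept
'c' @ 3: {}  — dead — no transitions
rest 'a' ignored (set empty)
final: {}; accept 11 not in set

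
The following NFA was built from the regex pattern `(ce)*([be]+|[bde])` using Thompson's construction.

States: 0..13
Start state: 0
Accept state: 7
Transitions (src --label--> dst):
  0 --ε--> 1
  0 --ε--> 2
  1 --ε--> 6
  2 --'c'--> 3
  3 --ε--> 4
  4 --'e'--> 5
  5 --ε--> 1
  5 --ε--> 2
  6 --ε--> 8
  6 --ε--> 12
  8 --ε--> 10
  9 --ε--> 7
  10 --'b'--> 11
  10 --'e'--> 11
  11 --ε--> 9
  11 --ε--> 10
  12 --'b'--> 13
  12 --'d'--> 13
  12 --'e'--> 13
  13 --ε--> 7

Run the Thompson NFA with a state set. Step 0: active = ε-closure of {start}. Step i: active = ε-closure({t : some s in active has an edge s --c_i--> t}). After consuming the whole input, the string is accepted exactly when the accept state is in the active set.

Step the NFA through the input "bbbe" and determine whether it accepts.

Answer: ACCEPT

Derivation:
initial (ε-close {0}): {0,1,2,6,8,10,12}
'b' @ 1: {7,9,10,11,13}  ✓accept
'b' @ 2: {7,9,10,11}  ✓accept
'b' @ 3: {7,9,10,11}  ✓accept
'e' @ 4: {7,9,10,11}  ✓accept
end set {7,9,10,11} — state 7 in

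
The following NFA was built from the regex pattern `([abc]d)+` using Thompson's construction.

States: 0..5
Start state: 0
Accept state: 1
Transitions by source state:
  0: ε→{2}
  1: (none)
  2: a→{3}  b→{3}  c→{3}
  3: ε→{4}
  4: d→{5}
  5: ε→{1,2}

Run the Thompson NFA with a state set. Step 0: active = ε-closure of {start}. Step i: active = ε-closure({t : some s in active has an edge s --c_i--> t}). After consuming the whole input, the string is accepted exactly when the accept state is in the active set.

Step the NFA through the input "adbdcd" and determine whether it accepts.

start: ε-closure({0}) = {0,2}
'a' @ 1: {3,4}
'd' @ 2: {1,2,5}  [accepting]
'b' @ 3: {3,4}
'd' @ 4: {1,2,5}  [accepting]
'c' @ 5: {3,4}
'd' @ 6: {1,2,5}  [accepting]
end set {1,2,5} — state 1 in

Answer: ACCEPT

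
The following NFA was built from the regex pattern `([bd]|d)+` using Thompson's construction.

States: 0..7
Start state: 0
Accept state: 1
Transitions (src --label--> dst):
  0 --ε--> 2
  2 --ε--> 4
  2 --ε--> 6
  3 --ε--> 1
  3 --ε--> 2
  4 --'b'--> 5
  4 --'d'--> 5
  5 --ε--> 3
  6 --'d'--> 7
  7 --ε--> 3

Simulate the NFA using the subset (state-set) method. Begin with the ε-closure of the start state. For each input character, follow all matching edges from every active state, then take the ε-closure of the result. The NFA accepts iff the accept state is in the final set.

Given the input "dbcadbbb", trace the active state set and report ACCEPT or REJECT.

Answer: REJECT

Steps:
S₀ = ε-closure({0}) = {0,2,4,6}
'd' @ 1: {1,2,3,4,5,6,7}  (accept∈set)
'b' @ 2: {1,2,3,4,5,6}  (accept∈set)
'c' @ 3: {}  — no active states
rest 'adbbb' ignored (set empty)
after full input: {}  (accept=1 not in)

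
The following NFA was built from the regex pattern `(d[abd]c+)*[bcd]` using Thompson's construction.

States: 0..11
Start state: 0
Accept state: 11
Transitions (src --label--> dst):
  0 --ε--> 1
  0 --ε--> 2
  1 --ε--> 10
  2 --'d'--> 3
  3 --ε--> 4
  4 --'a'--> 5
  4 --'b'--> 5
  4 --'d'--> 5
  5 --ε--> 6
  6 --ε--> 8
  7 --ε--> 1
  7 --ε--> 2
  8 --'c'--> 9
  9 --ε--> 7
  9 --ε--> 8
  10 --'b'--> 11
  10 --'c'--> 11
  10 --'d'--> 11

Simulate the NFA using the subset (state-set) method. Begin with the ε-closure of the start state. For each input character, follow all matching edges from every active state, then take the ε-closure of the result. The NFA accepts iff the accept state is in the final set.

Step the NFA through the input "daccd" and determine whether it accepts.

Answer: ACCEPT

Trace:
start: ε-closure({0}) = {0,1,2,10}
'd' @ 1: {3,4,11}  [accepting]
'a' @ 2: {5,6,8}
'c' @ 3: {1,2,7,8,9,10}
'c' @ 4: {1,2,7,8,9,10,11}  [accepting]
'd' @ 5: {3,4,11}  [accepting]
end set {3,4,11} — state 11 in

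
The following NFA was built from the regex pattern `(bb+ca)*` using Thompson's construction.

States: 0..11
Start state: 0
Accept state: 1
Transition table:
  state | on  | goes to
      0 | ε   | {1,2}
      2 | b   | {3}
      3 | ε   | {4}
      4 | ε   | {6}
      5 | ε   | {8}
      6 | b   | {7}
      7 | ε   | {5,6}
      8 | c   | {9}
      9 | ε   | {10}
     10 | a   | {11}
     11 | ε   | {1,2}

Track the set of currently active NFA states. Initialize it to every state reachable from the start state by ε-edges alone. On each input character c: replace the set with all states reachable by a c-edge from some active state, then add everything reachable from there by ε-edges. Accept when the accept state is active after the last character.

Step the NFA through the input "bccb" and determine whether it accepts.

Answer: REJECT

Steps:
start: ε-closure({0}) = {0,1,2}
'b' @ 1: {3,4,6}
'c' @ 2: {}  — dead — no transitions
rest 'cb' ignored (set empty)
end set {} — state 1 not in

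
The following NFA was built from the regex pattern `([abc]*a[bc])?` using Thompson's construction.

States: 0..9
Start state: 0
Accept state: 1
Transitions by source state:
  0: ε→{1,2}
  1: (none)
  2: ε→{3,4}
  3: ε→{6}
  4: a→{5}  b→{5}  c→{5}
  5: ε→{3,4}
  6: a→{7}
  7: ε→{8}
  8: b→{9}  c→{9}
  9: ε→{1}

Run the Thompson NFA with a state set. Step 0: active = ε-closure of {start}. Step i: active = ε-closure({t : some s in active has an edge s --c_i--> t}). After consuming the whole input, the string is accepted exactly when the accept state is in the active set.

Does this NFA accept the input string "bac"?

initial (ε-close {0}): {0,1,2,3,4,6}
'b' @ 1: {3,4,5,6}
'a' @ 2: {3,4,5,6,7,8}
'c' @ 3: {1,3,4,5,6,9}  (accept∈set)
end set {1,3,4,5,6,9} — state 1 in

Answer: ACCEPT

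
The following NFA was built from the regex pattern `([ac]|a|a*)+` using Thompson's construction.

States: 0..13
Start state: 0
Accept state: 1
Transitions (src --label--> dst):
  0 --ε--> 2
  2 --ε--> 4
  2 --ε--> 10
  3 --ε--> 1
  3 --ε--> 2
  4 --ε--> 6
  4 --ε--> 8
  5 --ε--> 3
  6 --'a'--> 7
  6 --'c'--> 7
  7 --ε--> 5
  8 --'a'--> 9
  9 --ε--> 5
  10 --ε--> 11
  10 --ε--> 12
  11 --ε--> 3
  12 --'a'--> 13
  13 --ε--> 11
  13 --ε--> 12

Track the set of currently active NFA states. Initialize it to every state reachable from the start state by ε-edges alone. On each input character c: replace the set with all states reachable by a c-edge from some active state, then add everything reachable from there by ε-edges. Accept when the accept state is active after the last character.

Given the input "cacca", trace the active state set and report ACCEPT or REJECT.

Answer: ACCEPT

Trace:
S₀ = ε-closure({0}) = {0,1,2,3,4,6,8,10,11,12}
'c' @ 1: {1,2,3,4,5,6,7,8,10,11,12}  ✓accept
'a' @ 2: {1,2,3,4,5,6,7,8,9,10,11,12,13}  ✓accept
'c' @ 3: {1,2,3,4,5,6,7,8,10,11,12}  ✓accept
'c' @ 4: {1,2,3,4,5,6,7,8,10,11,12}  ✓accept
'a' @ 5: {1,2,3,4,5,6,7,8,9,10,11,12,13}  ✓accept
final: {1,2,3,4,5,6,7,8,9,10,11,12,13}; accept 1 in set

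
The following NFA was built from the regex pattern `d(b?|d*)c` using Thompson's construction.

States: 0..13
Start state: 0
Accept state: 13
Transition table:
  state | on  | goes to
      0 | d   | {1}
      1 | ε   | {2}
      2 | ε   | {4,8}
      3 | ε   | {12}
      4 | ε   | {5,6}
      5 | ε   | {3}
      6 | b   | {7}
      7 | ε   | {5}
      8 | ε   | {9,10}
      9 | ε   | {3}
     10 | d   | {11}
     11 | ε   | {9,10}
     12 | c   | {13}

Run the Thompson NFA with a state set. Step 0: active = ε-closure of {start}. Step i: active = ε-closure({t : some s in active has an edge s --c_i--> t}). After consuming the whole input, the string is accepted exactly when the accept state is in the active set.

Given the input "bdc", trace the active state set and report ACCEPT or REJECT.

Answer: REJECT

Derivation:
start: ε-closure({0}) = {0}
'b' @ 1: {}  — state set empty
rest 'dc' ignored (set empty)
final: {}; accept 13 not in set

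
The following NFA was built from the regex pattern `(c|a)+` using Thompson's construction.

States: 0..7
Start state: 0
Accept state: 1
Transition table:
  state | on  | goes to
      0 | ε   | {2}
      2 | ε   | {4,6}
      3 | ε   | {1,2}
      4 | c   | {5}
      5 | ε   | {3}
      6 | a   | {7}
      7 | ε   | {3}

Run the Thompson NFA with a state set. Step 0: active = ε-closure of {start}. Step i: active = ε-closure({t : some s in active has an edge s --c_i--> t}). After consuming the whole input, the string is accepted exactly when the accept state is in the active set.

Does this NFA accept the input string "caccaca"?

initial (ε-close {0}): {0,2,4,6}
'c' @ 1: {1,2,3,4,5,6}  ✓accept
'a' @ 2: {1,2,3,4,6,7}  ✓accept
'c' @ 3: {1,2,3,4,5,6}  ✓accept
'c' @ 4: {1,2,3,4,5,6}  ✓accept
'a' @ 5: {1,2,3,4,6,7}  ✓accept
'c' @ 6: {1,2,3,4,5,6}  ✓accept
'a' @ 7: {1,2,3,4,6,7}  ✓accept
end set {1,2,3,4,6,7} — state 1 in

Answer: ACCEPT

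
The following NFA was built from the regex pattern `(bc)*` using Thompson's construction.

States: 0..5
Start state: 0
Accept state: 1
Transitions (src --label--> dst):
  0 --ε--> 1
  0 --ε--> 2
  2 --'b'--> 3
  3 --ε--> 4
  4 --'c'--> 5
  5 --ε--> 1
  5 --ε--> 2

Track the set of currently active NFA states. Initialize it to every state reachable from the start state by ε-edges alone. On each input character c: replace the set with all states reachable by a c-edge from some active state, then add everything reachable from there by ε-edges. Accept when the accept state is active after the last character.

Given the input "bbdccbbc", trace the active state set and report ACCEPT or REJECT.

Answer: REJECT

Derivation:
start: ε-closure({0}) = {0,1,2}
'b' @ 1: {3,4}
'b' @ 2: {}  — no active states
rest 'dccbbc' ignored (set empty)
after full input: {}  (accept=1 not in)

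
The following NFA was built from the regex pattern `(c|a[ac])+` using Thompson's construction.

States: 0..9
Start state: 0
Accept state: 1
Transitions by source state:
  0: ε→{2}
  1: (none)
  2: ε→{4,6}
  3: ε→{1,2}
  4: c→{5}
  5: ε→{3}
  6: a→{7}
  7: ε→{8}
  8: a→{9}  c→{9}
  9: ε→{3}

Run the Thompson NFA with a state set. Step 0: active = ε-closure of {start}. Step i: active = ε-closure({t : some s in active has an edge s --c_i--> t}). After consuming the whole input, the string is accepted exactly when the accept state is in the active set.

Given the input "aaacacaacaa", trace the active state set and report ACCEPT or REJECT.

Answer: ACCEPT

Trace:
initial (ε-close {0}): {0,2,4,6}
'a' @ 1: {7,8}
'a' @ 2: {1,2,3,4,6,9}  [accepting]
'a' @ 3: {7,8}
'c' @ 4: {1,2,3,4,6,9}  [accepting]
'a' @ 5: {7,8}
'c' @ 6: {1,2,3,4,6,9}  [accepting]
'a' @ 7: {7,8}
'a' @ 8: {1,2,3,4,6,9}  [accepting]
'c' @ 9: {1,2,3,4,5,6}  [accepting]
'a' @ 10: {7,8}
'a' @ 11: {1,2,3,4,6,9}  [accepting]
final: {1,2,3,4,6,9}; accept 1 in set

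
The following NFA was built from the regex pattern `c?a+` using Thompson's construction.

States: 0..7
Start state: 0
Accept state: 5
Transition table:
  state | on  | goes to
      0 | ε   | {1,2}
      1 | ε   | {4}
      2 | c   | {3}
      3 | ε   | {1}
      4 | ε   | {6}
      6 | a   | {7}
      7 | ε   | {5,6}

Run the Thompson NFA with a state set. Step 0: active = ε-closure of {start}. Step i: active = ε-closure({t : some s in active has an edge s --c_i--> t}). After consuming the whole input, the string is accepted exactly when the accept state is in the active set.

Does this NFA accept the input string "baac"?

S₀ = ε-closure({0}) = {0,1,2,4,6}
'b' @ 1: {}  — state set empty
rest 'aac' ignored (set empty)
end set {} — state 5 not in

Answer: REJECT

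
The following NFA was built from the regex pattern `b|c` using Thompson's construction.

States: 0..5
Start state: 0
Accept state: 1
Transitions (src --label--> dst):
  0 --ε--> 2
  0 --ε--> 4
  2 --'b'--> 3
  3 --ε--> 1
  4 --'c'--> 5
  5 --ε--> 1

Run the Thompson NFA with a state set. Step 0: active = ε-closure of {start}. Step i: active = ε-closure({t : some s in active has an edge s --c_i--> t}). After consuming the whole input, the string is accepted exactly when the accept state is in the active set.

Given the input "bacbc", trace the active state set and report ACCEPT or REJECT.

start: ε-closure({0}) = {0,2,4}
'b' @ 1: {1,3}  [accepting]
'a' @ 2: {}  — dead — no transitions
rest 'cbc' ignored (set empty)
after full input: {}  (accept=1 not in)

Answer: REJECT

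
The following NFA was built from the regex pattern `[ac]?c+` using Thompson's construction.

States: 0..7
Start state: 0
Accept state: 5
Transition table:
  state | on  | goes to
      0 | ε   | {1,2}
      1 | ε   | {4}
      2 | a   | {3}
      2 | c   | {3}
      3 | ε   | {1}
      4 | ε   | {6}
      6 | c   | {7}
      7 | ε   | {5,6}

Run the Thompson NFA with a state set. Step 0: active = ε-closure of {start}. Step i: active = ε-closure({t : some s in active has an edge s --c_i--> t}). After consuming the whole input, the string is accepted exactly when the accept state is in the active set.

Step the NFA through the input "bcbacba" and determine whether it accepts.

S₀ = ε-closure({0}) = {0,1,2,4,6}
'b' @ 1: {}  — state set empty
rest 'cbacba' ignored (set empty)
final: {}; accept 5 not in set

Answer: REJECT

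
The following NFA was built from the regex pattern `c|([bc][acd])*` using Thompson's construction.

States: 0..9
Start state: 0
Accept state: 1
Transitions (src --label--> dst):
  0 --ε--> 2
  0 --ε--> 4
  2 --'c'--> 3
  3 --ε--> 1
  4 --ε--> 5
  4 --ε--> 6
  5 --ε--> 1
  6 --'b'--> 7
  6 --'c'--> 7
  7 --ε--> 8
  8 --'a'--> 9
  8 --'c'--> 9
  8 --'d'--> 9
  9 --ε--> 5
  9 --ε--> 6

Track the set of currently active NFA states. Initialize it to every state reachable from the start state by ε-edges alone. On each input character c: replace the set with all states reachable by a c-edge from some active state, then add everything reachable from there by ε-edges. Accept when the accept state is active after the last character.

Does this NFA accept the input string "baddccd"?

initial (ε-close {0}): {0,1,2,4,5,6}
'b' @ 1: {7,8}
'a' @ 2: {1,5,6,9}  ✓accept
'd' @ 3: {}  — dead — no transitions
rest 'dccd' ignored (set empty)
final: {}; accept 1 not in set

Answer: REJECT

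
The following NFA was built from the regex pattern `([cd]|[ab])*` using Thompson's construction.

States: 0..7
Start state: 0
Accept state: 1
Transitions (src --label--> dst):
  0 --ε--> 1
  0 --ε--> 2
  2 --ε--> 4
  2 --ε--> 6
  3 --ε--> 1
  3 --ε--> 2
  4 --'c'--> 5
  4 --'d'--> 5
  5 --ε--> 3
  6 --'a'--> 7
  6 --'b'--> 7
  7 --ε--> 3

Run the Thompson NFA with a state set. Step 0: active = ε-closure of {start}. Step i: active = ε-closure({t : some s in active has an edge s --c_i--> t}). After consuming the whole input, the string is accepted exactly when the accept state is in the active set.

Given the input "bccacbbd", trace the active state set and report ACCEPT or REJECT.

S₀ = ε-closure({0}) = {0,1,2,4,6}
'b' @ 1: {1,2,3,4,6,7}  [accepting]
'c' @ 2: {1,2,3,4,5,6}  [accepting]
'c' @ 3: {1,2,3,4,5,6}  [accepting]
'a' @ 4: {1,2,3,4,6,7}  [accepting]
'c' @ 5: {1,2,3,4,5,6}  [accepting]
'b' @ 6: {1,2,3,4,6,7}  [accepting]
'b' @ 7: {1,2,3,4,6,7}  [accepting]
'd' @ 8: {1,2,3,4,5,6}  [accepting]
after full input: {1,2,3,4,5,6}  (accept=1 in)

Answer: ACCEPT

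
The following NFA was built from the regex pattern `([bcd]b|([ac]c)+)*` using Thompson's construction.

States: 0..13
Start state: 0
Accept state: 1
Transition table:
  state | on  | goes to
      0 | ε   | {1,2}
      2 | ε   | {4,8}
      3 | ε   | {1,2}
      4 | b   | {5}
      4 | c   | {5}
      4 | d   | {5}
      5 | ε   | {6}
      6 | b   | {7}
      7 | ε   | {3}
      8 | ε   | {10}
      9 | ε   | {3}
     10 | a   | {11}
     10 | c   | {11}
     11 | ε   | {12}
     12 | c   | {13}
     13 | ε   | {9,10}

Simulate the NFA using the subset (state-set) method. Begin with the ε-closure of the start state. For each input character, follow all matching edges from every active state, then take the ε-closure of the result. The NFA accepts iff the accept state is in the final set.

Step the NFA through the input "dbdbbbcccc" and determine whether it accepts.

S₀ = ε-closure({0}) = {0,1,2,4,8,10}
'd' @ 1: {5,6}
'b' @ 2: {1,2,3,4,7,8,10}  (accept∈set)
'd' @ 3: {5,6}
'b' @ 4: {1,2,3,4,7,8,10}  (accept∈set)
'b' @ 5: {5,6}
'b' @ 6: {1,2,3,4,7,8,10}  (accept∈set)
'c' @ 7: {5,6,11,12}
'c' @ 8: {1,2,3,4,8,9,10,13}  (accept∈set)
'c' @ 9: {5,6,11,12}
'c' @ 10: {1,2,3,4,8,9,10,13}  (accept∈set)
end set {1,2,3,4,8,9,10,13} — state 1 in

Answer: ACCEPT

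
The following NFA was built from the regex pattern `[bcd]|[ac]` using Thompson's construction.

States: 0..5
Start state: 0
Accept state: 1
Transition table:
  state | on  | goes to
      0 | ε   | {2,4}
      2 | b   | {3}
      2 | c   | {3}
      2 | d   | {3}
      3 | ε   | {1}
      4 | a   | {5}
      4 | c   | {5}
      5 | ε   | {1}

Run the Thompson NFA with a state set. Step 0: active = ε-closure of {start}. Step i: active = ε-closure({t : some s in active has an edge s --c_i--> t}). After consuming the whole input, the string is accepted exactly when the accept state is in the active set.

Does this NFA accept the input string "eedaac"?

start: ε-closure({0}) = {0,2,4}
'e' @ 1: {}  — dead — no transitions
rest 'edaac' ignored (set empty)
final: {}; accept 1 not in set

Answer: REJECT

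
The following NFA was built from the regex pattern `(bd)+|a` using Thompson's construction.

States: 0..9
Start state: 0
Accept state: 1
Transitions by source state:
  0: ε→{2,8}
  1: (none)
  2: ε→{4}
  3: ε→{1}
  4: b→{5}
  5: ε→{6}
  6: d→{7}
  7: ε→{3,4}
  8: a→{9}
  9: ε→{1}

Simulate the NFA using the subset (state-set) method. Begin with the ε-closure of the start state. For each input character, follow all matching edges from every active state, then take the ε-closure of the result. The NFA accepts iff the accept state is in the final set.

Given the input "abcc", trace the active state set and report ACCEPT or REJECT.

Answer: REJECT

Trace:
S₀ = ε-closure({0}) = {0,2,4,8}
'a' @ 1: {1,9}  [accepting]
'b' @ 2: {}  — dead — no transitions
rest 'cc' ignored (set empty)
final: {}; accept 1 not in set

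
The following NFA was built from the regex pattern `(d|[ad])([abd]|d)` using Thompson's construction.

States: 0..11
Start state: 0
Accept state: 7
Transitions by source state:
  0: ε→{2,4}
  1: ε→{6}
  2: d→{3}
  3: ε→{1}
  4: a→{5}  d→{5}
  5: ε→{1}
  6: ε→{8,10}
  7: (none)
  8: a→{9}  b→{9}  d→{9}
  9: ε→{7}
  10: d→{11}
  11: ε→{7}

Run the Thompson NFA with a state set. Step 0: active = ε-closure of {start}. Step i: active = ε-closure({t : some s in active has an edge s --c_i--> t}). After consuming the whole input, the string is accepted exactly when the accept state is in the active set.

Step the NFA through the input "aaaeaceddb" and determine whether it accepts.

Answer: REJECT

Steps:
S₀ = ε-closure({0}) = {0,2,4}
'a' @ 1: {1,5,6,8,10}
'a' @ 2: {7,9}  (accept∈set)
'a' @ 3: {}  — no active states
rest 'eaceddb' ignored (set empty)
end set {} — state 7 not in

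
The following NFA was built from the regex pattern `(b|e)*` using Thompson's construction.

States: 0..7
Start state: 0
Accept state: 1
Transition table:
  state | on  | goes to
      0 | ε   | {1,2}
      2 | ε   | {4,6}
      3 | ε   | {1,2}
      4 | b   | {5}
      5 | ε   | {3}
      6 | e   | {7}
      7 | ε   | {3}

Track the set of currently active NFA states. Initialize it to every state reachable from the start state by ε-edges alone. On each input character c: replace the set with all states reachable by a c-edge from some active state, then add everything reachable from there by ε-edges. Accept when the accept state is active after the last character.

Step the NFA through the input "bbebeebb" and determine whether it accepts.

initial (ε-close {0}): {0,1,2,4,6}
'b' @ 1: {1,2,3,4,5,6}  (accept∈set)
'b' @ 2: {1,2,3,4,5,6}  (accept∈set)
'e' @ 3: {1,2,3,4,6,7}  (accept∈set)
'b' @ 4: {1,2,3,4,5,6}  (accept∈set)
'e' @ 5: {1,2,3,4,6,7}  (accept∈set)
'e' @ 6: {1,2,3,4,6,7}  (accept∈set)
'b' @ 7: {1,2,3,4,5,6}  (accept∈set)
'b' @ 8: {1,2,3,4,5,6}  (accept∈set)
final: {1,2,3,4,5,6}; accept 1 in set

Answer: ACCEPT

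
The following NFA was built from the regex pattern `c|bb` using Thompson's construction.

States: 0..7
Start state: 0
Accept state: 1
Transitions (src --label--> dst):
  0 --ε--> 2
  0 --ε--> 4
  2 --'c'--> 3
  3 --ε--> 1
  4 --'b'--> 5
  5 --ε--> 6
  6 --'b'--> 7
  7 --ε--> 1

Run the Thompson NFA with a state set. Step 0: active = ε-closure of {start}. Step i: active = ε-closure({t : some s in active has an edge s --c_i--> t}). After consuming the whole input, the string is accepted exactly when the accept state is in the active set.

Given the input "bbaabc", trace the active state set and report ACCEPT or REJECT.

Answer: REJECT

Trace:
initial (ε-close {0}): {0,2,4}
'b' @ 1: {5,6}
'b' @ 2: {1,7}  (accept∈set)
'a' @ 3: {}  — state set empty
rest 'abc' ignored (set empty)
final: {}; accept 1 not in set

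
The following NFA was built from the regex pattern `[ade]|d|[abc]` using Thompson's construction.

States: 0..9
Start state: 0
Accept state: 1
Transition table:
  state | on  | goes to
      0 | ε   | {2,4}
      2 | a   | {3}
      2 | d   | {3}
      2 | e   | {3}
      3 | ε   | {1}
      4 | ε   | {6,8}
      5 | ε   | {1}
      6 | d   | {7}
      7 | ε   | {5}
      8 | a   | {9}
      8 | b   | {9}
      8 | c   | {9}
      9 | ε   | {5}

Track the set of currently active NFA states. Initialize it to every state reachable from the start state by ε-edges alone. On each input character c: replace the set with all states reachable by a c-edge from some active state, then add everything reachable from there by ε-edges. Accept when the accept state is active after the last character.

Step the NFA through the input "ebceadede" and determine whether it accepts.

Answer: REJECT

Steps:
start: ε-closure({0}) = {0,2,4,6,8}
'e' @ 1: {1,3}  [accepting]
'b' @ 2: {}  — dead — no transitions
rest 'ceadede' ignored (set empty)
end set {} — state 1 not in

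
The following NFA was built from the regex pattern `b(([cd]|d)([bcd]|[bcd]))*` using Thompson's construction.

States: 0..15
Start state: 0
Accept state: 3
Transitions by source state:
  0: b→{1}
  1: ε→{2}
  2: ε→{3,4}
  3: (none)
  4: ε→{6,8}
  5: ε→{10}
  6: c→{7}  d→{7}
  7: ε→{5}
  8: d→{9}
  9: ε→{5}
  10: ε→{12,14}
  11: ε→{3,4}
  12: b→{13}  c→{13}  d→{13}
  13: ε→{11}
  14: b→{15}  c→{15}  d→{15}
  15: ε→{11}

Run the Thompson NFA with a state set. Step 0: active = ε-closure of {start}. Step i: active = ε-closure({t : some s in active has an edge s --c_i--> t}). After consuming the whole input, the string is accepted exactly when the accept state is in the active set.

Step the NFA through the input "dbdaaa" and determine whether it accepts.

Answer: REJECT

Steps:
S₀ = ε-closure({0}) = {0}
'd' @ 1: {}  — state set empty
rest 'bdaaa' ignored (set empty)
end set {} — state 3 not in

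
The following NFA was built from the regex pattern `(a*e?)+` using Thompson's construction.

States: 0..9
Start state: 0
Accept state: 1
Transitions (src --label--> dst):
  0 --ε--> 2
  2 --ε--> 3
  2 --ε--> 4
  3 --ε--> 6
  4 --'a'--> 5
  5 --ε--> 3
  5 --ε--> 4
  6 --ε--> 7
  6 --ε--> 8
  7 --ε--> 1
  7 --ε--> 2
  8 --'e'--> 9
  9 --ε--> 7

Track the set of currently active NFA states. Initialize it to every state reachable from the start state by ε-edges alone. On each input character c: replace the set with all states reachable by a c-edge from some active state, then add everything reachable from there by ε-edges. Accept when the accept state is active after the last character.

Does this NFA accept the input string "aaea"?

Answer: ACCEPT

Trace:
initial (ε-close {0}): {0,1,2,3,4,6,7,8}
'a' @ 1: {1,2,3,4,5,6,7,8}  ✓accept
'a' @ 2: {1,2,3,4,5,6,7,8}  ✓accept
'e' @ 3: {1,2,3,4,6,7,8,9}  ✓accept
'a' @ 4: {1,2,3,4,5,6,7,8}  ✓accept
end set {1,2,3,4,5,6,7,8} — state 1 in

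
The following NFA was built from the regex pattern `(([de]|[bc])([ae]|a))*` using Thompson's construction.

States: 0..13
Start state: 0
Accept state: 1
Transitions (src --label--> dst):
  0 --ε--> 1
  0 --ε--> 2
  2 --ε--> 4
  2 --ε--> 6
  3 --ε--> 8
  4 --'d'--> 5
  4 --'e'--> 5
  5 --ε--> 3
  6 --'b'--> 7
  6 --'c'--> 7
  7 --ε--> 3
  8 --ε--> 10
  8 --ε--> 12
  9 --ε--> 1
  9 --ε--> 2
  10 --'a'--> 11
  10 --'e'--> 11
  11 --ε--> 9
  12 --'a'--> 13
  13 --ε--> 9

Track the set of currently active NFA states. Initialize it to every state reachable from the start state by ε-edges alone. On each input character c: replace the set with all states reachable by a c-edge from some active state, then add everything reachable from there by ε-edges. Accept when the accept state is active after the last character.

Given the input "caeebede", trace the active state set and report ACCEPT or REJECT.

start: ε-closure({0}) = {0,1,2,4,6}
'c' @ 1: {3,7,8,10,12}
'a' @ 2: {1,2,4,6,9,11,13}  ✓accept
'e' @ 3: {3,5,8,10,12}
'e' @ 4: {1,2,4,6,9,11}  ✓accept
'b' @ 5: {3,7,8,10,12}
'e' @ 6: {1,2,4,6,9,11}  ✓accept
'd' @ 7: {3,5,8,10,12}
'e' @ 8: {1,2,4,6,9,11}  ✓accept
end set {1,2,4,6,9,11} — state 1 in

Answer: ACCEPT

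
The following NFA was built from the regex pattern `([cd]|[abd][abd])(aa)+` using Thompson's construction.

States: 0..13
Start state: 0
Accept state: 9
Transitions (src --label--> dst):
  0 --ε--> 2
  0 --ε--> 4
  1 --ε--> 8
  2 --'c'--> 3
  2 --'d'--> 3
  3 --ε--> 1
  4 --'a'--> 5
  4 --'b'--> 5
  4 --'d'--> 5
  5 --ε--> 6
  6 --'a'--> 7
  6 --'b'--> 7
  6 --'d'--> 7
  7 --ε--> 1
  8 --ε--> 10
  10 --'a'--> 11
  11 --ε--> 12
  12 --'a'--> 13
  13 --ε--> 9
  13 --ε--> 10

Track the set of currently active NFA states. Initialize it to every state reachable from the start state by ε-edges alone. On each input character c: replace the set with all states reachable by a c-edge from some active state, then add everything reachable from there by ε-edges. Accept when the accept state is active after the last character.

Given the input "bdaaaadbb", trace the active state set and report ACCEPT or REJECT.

Answer: REJECT

Derivation:
start: ε-closure({0}) = {0,2,4}
'b' @ 1: {5,6}
'd' @ 2: {1,7,8,10}
'a' @ 3: {11,12}
'a' @ 4: {9,10,13}  ✓accept
'a' @ 5: {11,12}
'a' @ 6: {9,10,13}  ✓accept
'd' @ 7: {}  — no active states
rest 'bb' ignored (set empty)
after full input: {}  (accept=9 not in)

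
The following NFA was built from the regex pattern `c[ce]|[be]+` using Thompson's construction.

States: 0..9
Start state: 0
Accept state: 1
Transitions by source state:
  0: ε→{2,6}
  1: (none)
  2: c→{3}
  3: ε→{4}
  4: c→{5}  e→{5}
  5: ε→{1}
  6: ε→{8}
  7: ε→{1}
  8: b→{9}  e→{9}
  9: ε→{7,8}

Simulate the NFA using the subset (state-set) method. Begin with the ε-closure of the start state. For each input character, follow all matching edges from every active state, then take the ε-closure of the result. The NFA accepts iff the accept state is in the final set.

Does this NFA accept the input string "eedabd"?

initial (ε-close {0}): {0,2,6,8}
'e' @ 1: {1,7,8,9}  [accepting]
'e' @ 2: {1,7,8,9}  [accepting]
'd' @ 3: {}  — state set empty
rest 'abd' ignored (set empty)
end set {} — state 1 not in

Answer: REJECT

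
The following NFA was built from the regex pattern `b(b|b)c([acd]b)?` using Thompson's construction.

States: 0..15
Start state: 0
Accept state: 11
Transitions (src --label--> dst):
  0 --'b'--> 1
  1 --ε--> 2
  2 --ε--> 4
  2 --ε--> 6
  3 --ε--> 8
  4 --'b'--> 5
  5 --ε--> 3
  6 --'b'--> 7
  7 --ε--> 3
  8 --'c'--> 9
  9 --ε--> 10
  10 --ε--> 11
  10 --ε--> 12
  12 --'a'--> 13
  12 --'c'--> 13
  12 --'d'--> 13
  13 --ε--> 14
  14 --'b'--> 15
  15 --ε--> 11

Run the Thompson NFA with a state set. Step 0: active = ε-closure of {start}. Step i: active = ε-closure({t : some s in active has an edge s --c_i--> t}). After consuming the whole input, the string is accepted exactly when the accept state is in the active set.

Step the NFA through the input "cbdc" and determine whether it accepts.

start: ε-closure({0}) = {0}
'c' @ 1: {}  — state set empty
rest 'bdc' ignored (set empty)
final: {}; accept 11 not in set

Answer: REJECT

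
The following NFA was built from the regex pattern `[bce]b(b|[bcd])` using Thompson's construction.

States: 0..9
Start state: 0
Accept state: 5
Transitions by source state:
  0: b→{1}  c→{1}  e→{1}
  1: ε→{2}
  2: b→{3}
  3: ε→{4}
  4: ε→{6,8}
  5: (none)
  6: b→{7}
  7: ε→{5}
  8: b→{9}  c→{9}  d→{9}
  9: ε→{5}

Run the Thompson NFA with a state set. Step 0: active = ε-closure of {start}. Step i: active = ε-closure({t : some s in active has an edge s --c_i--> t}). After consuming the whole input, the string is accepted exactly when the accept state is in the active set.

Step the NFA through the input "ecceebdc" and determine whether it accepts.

start: ε-closure({0}) = {0}
'e' @ 1: {1,2}
'c' @ 2: {}  — no active states
rest 'ceebdc' ignored (set empty)
after full input: {}  (accept=5 not in)

Answer: REJECT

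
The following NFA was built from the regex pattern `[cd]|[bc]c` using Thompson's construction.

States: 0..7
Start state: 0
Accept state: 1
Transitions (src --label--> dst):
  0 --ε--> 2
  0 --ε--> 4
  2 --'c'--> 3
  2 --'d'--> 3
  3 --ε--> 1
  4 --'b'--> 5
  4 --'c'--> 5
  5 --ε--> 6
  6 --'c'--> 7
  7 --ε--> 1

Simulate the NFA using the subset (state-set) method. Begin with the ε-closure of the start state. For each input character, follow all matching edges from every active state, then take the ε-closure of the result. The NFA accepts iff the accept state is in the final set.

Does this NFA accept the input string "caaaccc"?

Answer: REJECT

Trace:
initial (ε-close {0}): {0,2,4}
'c' @ 1: {1,3,5,6}  [accepting]
'a' @ 2: {}  — dead — no transitions
rest 'aaccc' ignored (set empty)
end set {} — state 1 not in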